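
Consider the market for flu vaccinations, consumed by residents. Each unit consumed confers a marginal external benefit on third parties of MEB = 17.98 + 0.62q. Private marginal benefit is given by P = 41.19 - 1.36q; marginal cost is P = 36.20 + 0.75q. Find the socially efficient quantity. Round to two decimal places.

Social marginal benefit = demand + MEB = 59.17 - 0.74q.
Set SMB = MC: 59.17 - 0.74q = 36.20 + 0.75q → q* = 15.4161.

q* = 15.42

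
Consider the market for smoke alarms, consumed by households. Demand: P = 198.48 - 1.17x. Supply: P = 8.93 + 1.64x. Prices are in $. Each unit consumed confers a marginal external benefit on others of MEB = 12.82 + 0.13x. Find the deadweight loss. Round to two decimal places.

DWL = $86.96

Market equilibrium (private): 8.93 + 1.64x = 198.48 - 1.17x → x_m = 67.4555.
Social marginal benefit = demand + MEB = 211.30 - 1.04x.
Set SMB = MC: 211.30 - 1.04x = 8.93 + 1.64x → x* = 75.5112.
Between x* and x_m the wedge SMB − MC runs linearly from 0 to MEB(x_m), so the loss is a triangle.
DWL = ½ × 8.0557 × 21.5892 = 86.9581.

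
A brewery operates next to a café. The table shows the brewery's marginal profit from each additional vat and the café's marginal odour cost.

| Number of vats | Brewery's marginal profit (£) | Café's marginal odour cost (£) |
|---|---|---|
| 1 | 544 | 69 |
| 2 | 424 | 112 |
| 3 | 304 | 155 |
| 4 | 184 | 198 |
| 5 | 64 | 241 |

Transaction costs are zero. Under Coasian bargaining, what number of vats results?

Bargaining reaches the level where marginal profit last exceeds marginal odour cost.
That holds through level 3 (304 ≥ 155) but not at 4 (184 < 198).

3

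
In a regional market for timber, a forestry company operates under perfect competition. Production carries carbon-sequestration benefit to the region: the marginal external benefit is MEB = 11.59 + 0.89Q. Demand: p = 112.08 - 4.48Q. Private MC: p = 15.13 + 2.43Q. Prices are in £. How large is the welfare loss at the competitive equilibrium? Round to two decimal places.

DWL = £48.15

Market equilibrium (private): 15.13 + 2.43Q = 112.08 - 4.48Q → Q_m = 14.0304.
Social marginal cost = private MC − MEB = 3.54 + 1.54Q.
Set SMC = demand: 3.54 + 1.54Q = 112.08 - 4.48Q → Q* = 18.0299.
Between Q* and Q_m the wedge demand − SMC runs linearly from 0 to MEB(Q_m), so the loss is a triangle.
DWL = ½ × 3.9995 × 24.0770 = 48.1480.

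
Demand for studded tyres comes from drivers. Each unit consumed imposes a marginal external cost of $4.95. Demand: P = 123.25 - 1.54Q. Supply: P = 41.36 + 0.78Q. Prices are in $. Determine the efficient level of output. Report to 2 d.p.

Social marginal benefit = demand − MEC = 118.30 - 1.54Q.
Set SMB = MC: 118.30 - 1.54Q = 41.36 + 0.78Q → Q* = 33.1638.

Q* = 33.16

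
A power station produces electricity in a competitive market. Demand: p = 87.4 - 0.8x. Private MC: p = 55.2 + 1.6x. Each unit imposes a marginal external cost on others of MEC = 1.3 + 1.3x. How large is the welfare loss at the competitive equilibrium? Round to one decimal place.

Market equilibrium (private): 55.2 + 1.6x = 87.4 - 0.8x → x_m = 13.4167.
Social marginal cost = private MC + MEC = 56.5 + 2.9x.
Set SMC = demand: 56.5 + 2.9x = 87.4 - 0.8x → x* = 8.3514.
The welfare-loss triangle has base |x_m − x*| and height MEC(x_m) (the vertical gap between SMC and demand is zero at x* and MEC at x_m).
DWL = ½ × 5.0653 × 18.7417 = 47.4662.

DWL = 47.5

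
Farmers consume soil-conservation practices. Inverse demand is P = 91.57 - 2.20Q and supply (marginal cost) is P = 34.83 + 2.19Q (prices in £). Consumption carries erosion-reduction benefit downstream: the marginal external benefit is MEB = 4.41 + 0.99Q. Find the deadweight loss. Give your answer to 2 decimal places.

Market equilibrium (private): 34.83 + 2.19Q = 91.57 - 2.20Q → Q_m = 12.9248.
Social marginal benefit = demand + MEB = 95.98 - 1.21Q.
Set SMB = MC: 95.98 - 1.21Q = 34.83 + 2.19Q → Q* = 17.9853.
The welfare-loss triangle has base |Q_m − Q*| and height MEB(Q_m) (the vertical gap between SMB and MC is zero at Q* and MEB at Q_m).
DWL = ½ × 5.0605 × 17.2056 = 43.5345.

DWL = £43.53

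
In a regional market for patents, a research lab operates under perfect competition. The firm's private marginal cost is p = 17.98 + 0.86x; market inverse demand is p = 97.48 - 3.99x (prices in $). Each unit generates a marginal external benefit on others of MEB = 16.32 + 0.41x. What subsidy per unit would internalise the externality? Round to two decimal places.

subsidy = $25.17 per unit

Social marginal cost = private MC − MEB = 1.66 + 0.45x.
Set SMC = demand: 1.66 + 0.45x = 97.48 - 3.99x → x* = 21.5811.
The Pigouvian subsidy equals MEB at x*: 16.32 + 0.41×21.5811 = 25.1683.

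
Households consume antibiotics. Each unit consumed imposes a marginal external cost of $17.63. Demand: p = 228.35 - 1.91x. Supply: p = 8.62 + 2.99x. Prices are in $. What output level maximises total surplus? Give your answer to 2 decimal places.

x* = 41.24

Social marginal benefit = demand − MEC = 210.72 - 1.91x.
Set SMB = MC: 210.72 - 1.91x = 8.62 + 2.99x → x* = 41.2449.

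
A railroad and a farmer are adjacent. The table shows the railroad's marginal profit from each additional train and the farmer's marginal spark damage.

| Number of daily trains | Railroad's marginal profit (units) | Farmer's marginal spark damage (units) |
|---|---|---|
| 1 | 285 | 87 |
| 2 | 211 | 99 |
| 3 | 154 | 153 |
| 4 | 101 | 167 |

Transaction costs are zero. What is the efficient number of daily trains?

Bargaining reaches the level where marginal profit last exceeds marginal spark damage.
That holds through level 3 (154 ≥ 153) but not at 4 (101 < 167).

3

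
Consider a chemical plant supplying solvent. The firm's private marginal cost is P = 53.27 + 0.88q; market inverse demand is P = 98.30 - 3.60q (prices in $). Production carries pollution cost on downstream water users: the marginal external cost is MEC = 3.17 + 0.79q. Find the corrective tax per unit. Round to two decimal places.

Social marginal cost = private MC + MEC = 56.44 + 1.67q.
Set SMC = demand: 56.44 + 1.67q = 98.30 - 3.60q → q* = 7.9431.
The Pigouvian tax equals MEC at q*: 3.17 + 0.79×7.9431 = 9.4450.

tax = $9.45 per unit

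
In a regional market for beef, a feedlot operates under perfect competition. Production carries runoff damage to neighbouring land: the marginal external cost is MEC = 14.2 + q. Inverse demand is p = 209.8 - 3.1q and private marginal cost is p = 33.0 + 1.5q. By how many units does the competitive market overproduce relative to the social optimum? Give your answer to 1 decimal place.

Market equilibrium (private): 33.0 + 1.5q = 209.8 - 3.1q → q_m = 38.4348.
Social marginal cost = private MC + MEC = 47.2 + 2.5q.
Set SMC = demand: 47.2 + 2.5q = 209.8 - 3.1q → q* = 29.0357.
Gap = |38.4348 − 29.0357| = 9.3991.

9.4 units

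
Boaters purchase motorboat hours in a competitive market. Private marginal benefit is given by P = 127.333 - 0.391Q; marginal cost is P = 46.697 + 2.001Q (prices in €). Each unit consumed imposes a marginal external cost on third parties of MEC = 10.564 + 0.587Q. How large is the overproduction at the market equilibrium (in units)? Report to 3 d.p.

Market equilibrium (private): 46.697 + 2.001Q = 127.333 - 0.391Q → Q_m = 33.7107.
Social marginal benefit = demand − MEC = 116.769 - 0.978Q.
Set SMB = MC: 116.769 - 0.978Q = 46.697 + 2.001Q → Q* = 23.5220.
Gap = |33.7107 − 23.5220| = 10.1887.

10.189 units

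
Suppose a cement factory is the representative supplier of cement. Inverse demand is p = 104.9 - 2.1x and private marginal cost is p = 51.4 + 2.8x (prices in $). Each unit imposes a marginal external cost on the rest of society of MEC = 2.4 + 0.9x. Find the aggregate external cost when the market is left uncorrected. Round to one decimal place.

Market equilibrium (private): 51.4 + 2.8x = 104.9 - 2.1x → x_m = 10.9184.
Total external cost = ∫₀^{x_m} (2.4 + 0.9x) dx = 2.4×10.9184 + ½×0.9×10.9184² = 79.8493.

$79.8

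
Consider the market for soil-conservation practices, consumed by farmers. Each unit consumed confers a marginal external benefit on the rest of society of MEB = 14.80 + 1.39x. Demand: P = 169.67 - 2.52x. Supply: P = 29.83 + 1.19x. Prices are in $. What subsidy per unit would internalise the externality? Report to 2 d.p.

Social marginal benefit = demand + MEB = 184.47 - 1.13x.
Set SMB = MC: 184.47 - 1.13x = 29.83 + 1.19x → x* = 66.6552.
The Pigouvian subsidy equals MEB at x*: 14.80 + 1.39×66.6552 = 107.4507.

subsidy = $107.45 per unit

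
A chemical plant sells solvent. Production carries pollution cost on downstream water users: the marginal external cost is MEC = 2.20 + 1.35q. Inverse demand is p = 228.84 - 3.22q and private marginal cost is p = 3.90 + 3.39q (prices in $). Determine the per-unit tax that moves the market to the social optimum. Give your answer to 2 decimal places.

tax = $39.98 per unit

Social marginal cost = private MC + MEC = 6.10 + 4.74q.
Set SMC = demand: 6.10 + 4.74q = 228.84 - 3.22q → q* = 27.9824.
The Pigouvian tax equals MEC at q*: 2.20 + 1.35×27.9824 = 39.9762.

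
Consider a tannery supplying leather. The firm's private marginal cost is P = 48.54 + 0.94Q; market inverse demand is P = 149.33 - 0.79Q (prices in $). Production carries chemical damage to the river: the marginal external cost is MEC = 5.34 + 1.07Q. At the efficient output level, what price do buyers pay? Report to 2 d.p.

Social marginal cost = private MC + MEC = 53.88 + 2.01Q.
Set SMC = demand: 53.88 + 2.01Q = 149.33 - 0.79Q → Q* = 34.0893.
Consumer price on the demand curve at Q*: 149.33 − 0.79×34.0893 = 122.3995.

P = $122.40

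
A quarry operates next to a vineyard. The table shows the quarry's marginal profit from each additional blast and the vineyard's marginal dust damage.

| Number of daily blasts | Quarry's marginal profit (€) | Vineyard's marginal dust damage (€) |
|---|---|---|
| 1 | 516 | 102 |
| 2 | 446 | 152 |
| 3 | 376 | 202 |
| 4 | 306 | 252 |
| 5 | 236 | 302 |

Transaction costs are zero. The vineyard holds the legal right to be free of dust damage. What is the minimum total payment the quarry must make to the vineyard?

€708

Efficient level: marginal profit ≥ marginal dust damage through level 4, so k* = 4.
With the vineyard holding the right, the quarry must at least compensate total damage at k*: 102 + 152 + 202 + 252 = 708.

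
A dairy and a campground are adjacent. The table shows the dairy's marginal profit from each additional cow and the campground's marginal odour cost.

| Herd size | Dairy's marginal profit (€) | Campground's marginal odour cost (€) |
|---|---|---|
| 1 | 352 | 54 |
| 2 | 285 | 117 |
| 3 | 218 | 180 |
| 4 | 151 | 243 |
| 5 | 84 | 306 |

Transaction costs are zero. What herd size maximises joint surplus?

3

Bargaining reaches the level where marginal profit last exceeds marginal odour cost.
That holds through level 3 (218 ≥ 180) but not at 4 (151 < 243).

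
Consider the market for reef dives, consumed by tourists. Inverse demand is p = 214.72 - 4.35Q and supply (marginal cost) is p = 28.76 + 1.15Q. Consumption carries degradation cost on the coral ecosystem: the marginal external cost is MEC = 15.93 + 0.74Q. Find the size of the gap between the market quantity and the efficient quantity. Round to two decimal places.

6.56 units

Market equilibrium (private): 28.76 + 1.15Q = 214.72 - 4.35Q → Q_m = 33.8109.
Social marginal benefit = demand − MEC = 198.79 - 5.09Q.
Set SMB = MC: 198.79 - 5.09Q = 28.76 + 1.15Q → Q* = 27.2484.
Gap = |33.8109 − 27.2484| = 6.5625.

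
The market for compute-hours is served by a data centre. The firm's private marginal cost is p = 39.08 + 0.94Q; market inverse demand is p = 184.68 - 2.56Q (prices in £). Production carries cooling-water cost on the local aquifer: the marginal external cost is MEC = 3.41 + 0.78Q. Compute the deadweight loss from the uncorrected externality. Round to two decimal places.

DWL = £150.21

Market equilibrium (private): 39.08 + 0.94Q = 184.68 - 2.56Q → Q_m = 41.6000.
Social marginal cost = private MC + MEC = 42.49 + 1.72Q.
Set SMC = demand: 42.49 + 1.72Q = 184.68 - 2.56Q → Q* = 33.2220.
The welfare-loss triangle has base |Q_m − Q*| and height MEC(Q_m) (the vertical gap between SMC and demand is zero at Q* and MEC at Q_m).
DWL = ½ × 8.3780 × 35.8580 = 150.2092.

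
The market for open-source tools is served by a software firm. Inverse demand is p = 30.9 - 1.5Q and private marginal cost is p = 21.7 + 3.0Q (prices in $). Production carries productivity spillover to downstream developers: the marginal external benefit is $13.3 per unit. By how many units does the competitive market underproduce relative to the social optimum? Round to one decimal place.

Market equilibrium (private): 21.7 + 3.0Q = 30.9 - 1.5Q → Q_m = 2.0444.
Social marginal cost = private MC − MEB = 8.4 + 3.0Q.
Set SMC = demand: 8.4 + 3.0Q = 30.9 - 1.5Q → Q* = 5.0000.
Gap = |2.0444 − 5.0000| = 2.9556.

3.0 units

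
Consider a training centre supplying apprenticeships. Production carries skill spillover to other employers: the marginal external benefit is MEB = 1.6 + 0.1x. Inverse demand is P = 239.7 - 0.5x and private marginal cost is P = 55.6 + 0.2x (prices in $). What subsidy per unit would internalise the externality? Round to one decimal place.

Social marginal cost = private MC − MEB = 54.0 + 0.1x.
Set SMC = demand: 54.0 + 0.1x = 239.7 - 0.5x → x* = 309.5000.
The Pigouvian subsidy equals MEB at x*: 1.6 + 0.1×309.5000 = 32.5500.

subsidy = $32.6 per unit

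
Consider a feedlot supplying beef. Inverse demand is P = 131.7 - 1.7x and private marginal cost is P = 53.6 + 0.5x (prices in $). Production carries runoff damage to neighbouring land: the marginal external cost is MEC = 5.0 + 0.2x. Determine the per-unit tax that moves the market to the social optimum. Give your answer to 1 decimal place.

tax = $11.1 per unit

Social marginal cost = private MC + MEC = 58.6 + 0.7x.
Set SMC = demand: 58.6 + 0.7x = 131.7 - 1.7x → x* = 30.4583.
The Pigouvian tax equals MEC at x*: 5.0 + 0.2×30.4583 = 11.0917.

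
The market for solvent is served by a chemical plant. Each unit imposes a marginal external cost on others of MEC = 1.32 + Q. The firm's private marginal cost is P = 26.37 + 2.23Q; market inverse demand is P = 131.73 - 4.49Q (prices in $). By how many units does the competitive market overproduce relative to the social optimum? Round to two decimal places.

Market equilibrium (private): 26.37 + 2.23Q = 131.73 - 4.49Q → Q_m = 15.6786.
Social marginal cost = private MC + MEC = 27.69 + 3.23Q.
Set SMC = demand: 27.69 + 3.23Q = 131.73 - 4.49Q → Q* = 13.4767.
Gap = |15.6786 − 13.4767| = 2.2019.

2.20 units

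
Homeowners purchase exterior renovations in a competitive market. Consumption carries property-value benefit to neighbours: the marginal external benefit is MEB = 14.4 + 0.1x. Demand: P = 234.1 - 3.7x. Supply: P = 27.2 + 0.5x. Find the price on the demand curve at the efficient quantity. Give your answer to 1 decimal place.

Social marginal benefit = demand + MEB = 248.5 - 3.6x.
Set SMB = MC: 248.5 - 3.6x = 27.2 + 0.5x → x* = 53.9756.
Consumer price on the demand curve at x*: 234.1 − 3.7×53.9756 = 34.3903.

P = 34.4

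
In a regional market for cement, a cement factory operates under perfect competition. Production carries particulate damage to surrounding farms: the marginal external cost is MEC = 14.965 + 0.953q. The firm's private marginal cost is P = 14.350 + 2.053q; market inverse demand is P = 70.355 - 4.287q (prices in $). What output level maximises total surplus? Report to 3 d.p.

Social marginal cost = private MC + MEC = 29.315 + 3.006q.
Set SMC = demand: 29.315 + 3.006q = 70.355 - 4.287q → q* = 5.6273.

q* = 5.627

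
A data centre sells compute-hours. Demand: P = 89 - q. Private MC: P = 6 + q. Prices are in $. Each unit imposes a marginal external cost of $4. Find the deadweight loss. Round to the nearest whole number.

DWL = $4

Market equilibrium (private): 6 + q = 89 - q → q_m = 41.5000.
Social marginal cost = private MC + MEC = 10 + q.
Set SMC = demand: 10 + q = 89 - q → q* = 39.5000.
The loss is the area between SMC and demand from q* to q_m; with linear curves that's a triangle of height MEC(q_m).
DWL = ½ × 2.0000 × 4.0000 = 4.0000.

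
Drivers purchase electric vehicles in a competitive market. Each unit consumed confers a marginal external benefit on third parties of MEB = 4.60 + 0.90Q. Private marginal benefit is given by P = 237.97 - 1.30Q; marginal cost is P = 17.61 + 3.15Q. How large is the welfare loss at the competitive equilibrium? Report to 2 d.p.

Market equilibrium (private): 17.61 + 3.15Q = 237.97 - 1.30Q → Q_m = 49.5191.
Social marginal benefit = demand + MEB = 242.57 - 0.40Q.
Set SMB = MC: 242.57 - 0.40Q = 17.61 + 3.15Q → Q* = 63.3690.
The welfare-loss triangle has base |Q_m − Q*| and height MEB(Q_m) (the vertical gap between SMB and MC is zero at Q* and MEB at Q_m).
DWL = ½ × 13.8499 × 49.1672 = 340.4804.

DWL = 340.48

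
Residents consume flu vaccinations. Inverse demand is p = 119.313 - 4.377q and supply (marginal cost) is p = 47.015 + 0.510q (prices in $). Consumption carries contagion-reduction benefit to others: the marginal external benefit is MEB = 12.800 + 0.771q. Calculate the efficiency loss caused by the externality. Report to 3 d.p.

Market equilibrium (private): 47.015 + 0.510q = 119.313 - 4.377q → q_m = 14.7939.
Social marginal benefit = demand + MEB = 132.113 - 3.606q.
Set SMB = MC: 132.113 - 3.606q = 47.015 + 0.510q → q* = 20.6749.
The loss is the area between SMB and MC from q* to q_m; with linear curves that's a triangle of height MEB(q_m).
DWL = ½ × 5.8810 × 24.2061 = 71.1780.

DWL = $71.178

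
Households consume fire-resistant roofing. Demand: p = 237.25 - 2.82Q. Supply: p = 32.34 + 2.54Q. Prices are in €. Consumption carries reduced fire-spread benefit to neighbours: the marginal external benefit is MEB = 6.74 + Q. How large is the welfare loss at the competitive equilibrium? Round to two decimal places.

DWL = €231.91

Market equilibrium (private): 32.34 + 2.54Q = 237.25 - 2.82Q → Q_m = 38.2295.
Social marginal benefit = demand + MEB = 243.99 - 1.82Q.
Set SMB = MC: 243.99 - 1.82Q = 32.34 + 2.54Q → Q* = 48.5436.
The loss is the area between SMB and MC from Q* to Q_m; with linear curves that's a triangle of height MEB(Q_m).
DWL = ½ × 10.3141 × 44.9695 = 231.9100.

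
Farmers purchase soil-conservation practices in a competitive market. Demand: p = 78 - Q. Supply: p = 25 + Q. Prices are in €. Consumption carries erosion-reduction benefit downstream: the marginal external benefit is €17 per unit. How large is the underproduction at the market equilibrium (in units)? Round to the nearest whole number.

Market equilibrium (private): 25 + Q = 78 - Q → Q_m = 26.5000.
Social marginal benefit = demand + MEB = 95 - Q.
Set SMB = MC: 95 - Q = 25 + Q → Q* = 35.0000.
Gap = |26.5000 − 35.0000| = 8.5000.

9 units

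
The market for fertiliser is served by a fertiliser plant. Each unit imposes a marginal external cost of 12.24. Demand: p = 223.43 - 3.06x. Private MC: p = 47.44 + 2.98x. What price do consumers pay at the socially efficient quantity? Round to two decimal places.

P = 140.47

Social marginal cost = private MC + MEC = 59.68 + 2.98x.
Set SMC = demand: 59.68 + 2.98x = 223.43 - 3.06x → x* = 27.1109.
Consumer price on the demand curve at x*: 223.43 − 3.06×27.1109 = 140.4706.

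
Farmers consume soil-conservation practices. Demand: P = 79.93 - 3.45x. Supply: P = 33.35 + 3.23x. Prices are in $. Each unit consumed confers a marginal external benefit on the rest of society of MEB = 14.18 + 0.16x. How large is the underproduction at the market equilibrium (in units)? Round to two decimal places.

Market equilibrium (private): 33.35 + 3.23x = 79.93 - 3.45x → x_m = 6.9731.
Social marginal benefit = demand + MEB = 94.11 - 3.29x.
Set SMB = MC: 94.11 - 3.29x = 33.35 + 3.23x → x* = 9.3190.
Gap = |6.9731 − 9.3190| = 2.3459.

2.35 units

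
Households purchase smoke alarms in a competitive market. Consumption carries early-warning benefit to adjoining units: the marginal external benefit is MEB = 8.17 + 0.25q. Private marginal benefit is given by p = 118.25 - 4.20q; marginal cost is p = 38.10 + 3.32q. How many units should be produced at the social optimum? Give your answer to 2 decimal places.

q* = 12.15

Social marginal benefit = demand + MEB = 126.42 - 3.95q.
Set SMB = MC: 126.42 - 3.95q = 38.10 + 3.32q → q* = 12.1486.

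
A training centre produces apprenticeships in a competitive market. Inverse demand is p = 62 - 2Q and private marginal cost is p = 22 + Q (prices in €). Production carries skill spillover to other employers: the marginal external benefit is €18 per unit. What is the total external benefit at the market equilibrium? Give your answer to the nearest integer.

Market equilibrium (private): 22 + Q = 62 - 2Q → Q_m = 13.3333.
Total external benefit = MEB × Q_m = 18 × 13.3333 = 239.9994.

€240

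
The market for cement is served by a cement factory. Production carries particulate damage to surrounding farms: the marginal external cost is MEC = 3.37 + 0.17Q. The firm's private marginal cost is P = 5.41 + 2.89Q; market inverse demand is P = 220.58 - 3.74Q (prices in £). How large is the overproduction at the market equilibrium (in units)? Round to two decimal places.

1.31 units

Market equilibrium (private): 5.41 + 2.89Q = 220.58 - 3.74Q → Q_m = 32.4540.
Social marginal cost = private MC + MEC = 8.78 + 3.06Q.
Set SMC = demand: 8.78 + 3.06Q = 220.58 - 3.74Q → Q* = 31.1471.
Gap = |32.4540 − 31.1471| = 1.3069.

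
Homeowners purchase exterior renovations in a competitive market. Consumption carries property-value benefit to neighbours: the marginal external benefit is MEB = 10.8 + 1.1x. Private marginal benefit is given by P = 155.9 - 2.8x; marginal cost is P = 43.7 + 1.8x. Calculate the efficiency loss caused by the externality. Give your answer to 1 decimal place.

Market equilibrium (private): 43.7 + 1.8x = 155.9 - 2.8x → x_m = 24.3913.
Social marginal benefit = demand + MEB = 166.7 - 1.7x.
Set SMB = MC: 166.7 - 1.7x = 43.7 + 1.8x → x* = 35.1429.
The welfare-loss triangle has base |x_m − x*| and height MEB(x_m) (the vertical gap between SMB and MC is zero at x* and MEB at x_m).
DWL = ½ × 10.7516 × 37.6304 = 202.2935.

DWL = 202.3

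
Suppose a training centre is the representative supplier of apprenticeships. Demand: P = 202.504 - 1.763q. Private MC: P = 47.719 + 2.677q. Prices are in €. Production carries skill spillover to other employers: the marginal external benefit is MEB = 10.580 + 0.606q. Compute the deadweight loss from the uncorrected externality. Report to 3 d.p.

DWL = €131.100

Market equilibrium (private): 47.719 + 2.677q = 202.504 - 1.763q → q_m = 34.8615.
Social marginal cost = private MC − MEB = 37.139 + 2.071q.
Set SMC = demand: 37.139 + 2.071q = 202.504 - 1.763q → q* = 43.1312.
Between q* and q_m the wedge demand − SMC runs linearly from 0 to MEB(q_m), so the loss is a triangle.
DWL = ½ × 8.2697 × 31.7061 = 131.1000.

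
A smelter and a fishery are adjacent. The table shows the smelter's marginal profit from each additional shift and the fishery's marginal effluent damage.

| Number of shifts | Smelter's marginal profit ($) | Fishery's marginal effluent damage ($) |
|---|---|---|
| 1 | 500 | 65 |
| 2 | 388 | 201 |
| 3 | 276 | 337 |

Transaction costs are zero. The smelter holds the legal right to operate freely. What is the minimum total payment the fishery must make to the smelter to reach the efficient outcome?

$276

Left alone the smelter would choose level 3 (marginal profit stays positive).
Efficient level: k* = 2 (marginal profit ≥ marginal effluent damage through 2).
The fishery must at least cover the smelter's forgone profit from cutting 3→2: 276 = 276.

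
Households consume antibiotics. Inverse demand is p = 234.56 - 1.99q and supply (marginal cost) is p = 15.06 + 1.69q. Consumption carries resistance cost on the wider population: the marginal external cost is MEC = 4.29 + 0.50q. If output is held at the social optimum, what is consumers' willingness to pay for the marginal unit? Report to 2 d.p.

Social marginal benefit = demand − MEC = 230.27 - 2.49q.
Set SMB = MC: 230.27 - 2.49q = 15.06 + 1.69q → q* = 51.4856.
Consumer price on the demand curve at q*: 234.56 − 1.99×51.4856 = 132.1037.

P = 132.10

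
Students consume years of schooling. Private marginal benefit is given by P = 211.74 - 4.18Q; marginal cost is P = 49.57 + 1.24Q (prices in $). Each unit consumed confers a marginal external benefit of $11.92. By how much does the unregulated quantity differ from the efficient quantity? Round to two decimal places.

Market equilibrium (private): 49.57 + 1.24Q = 211.74 - 4.18Q → Q_m = 29.9207.
Social marginal benefit = demand + MEB = 223.66 - 4.18Q.
Set SMB = MC: 223.66 - 4.18Q = 49.57 + 1.24Q → Q* = 32.1199.
Gap = |29.9207 − 32.1199| = 2.1992.

2.20 units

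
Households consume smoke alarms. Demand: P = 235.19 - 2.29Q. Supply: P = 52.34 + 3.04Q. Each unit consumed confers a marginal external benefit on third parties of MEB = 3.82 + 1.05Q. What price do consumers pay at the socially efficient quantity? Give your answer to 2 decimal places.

P = 135.31

Social marginal benefit = demand + MEB = 239.01 - 1.24Q.
Set SMB = MC: 239.01 - 1.24Q = 52.34 + 3.04Q → Q* = 43.6145.
Consumer price on the demand curve at Q*: 235.19 − 2.29×43.6145 = 135.3128.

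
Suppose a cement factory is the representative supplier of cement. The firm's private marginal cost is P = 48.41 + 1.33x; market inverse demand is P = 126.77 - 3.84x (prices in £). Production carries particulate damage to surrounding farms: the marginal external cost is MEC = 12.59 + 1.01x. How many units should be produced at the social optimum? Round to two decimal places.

Social marginal cost = private MC + MEC = 61.00 + 2.34x.
Set SMC = demand: 61.00 + 2.34x = 126.77 - 3.84x → x* = 10.6424.

x* = 10.64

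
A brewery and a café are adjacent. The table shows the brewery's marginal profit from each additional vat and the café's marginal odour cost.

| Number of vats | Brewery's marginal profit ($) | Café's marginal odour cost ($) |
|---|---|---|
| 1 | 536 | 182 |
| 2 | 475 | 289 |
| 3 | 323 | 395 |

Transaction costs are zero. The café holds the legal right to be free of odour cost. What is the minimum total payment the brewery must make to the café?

Efficient level: marginal profit ≥ marginal odour cost through level 2, so k* = 2.
With the café holding the right, the brewery must at least compensate total damage at k*: 182 + 289 = 471.

$471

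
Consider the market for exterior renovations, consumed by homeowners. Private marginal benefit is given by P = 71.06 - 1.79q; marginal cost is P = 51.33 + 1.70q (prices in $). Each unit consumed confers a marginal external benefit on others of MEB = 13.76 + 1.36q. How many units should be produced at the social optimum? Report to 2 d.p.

q* = 15.72

Social marginal benefit = demand + MEB = 84.82 - 0.43q.
Set SMB = MC: 84.82 - 0.43q = 51.33 + 1.70q → q* = 15.7230.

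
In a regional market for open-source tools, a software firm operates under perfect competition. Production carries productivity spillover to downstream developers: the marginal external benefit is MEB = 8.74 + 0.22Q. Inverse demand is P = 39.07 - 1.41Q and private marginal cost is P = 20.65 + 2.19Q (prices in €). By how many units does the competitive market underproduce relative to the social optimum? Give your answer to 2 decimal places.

Market equilibrium (private): 20.65 + 2.19Q = 39.07 - 1.41Q → Q_m = 5.1167.
Social marginal cost = private MC − MEB = 11.91 + 1.97Q.
Set SMC = demand: 11.91 + 1.97Q = 39.07 - 1.41Q → Q* = 8.0355.
Gap = |5.1167 − 8.0355| = 2.9188.

2.92 units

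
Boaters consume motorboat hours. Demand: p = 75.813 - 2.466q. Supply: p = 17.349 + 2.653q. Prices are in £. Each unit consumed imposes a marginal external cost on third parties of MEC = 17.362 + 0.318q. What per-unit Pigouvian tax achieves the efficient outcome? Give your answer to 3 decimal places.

tax = £19.766 per unit

Social marginal benefit = demand − MEC = 58.451 - 2.784q.
Set SMB = MC: 58.451 - 2.784q = 17.349 + 2.653q → q* = 7.5597.
The Pigouvian tax equals MEC at q*: 17.362 + 0.318×7.5597 = 19.7660.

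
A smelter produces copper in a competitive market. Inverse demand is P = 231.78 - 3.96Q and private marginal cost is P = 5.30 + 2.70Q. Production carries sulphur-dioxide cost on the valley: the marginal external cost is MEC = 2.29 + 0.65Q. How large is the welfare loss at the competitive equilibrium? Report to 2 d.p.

Market equilibrium (private): 5.30 + 2.70Q = 231.78 - 3.96Q → Q_m = 34.0060.
Social marginal cost = private MC + MEC = 7.59 + 3.35Q.
Set SMC = demand: 7.59 + 3.35Q = 231.78 - 3.96Q → Q* = 30.6689.
Height of the DWL triangle at Q_m is SMC(Q_m) − demand(Q_m) = MEC(Q_m) = 24.3939.
DWL = ½ × 3.3371 × 24.3939 = 40.7024.

DWL = 40.70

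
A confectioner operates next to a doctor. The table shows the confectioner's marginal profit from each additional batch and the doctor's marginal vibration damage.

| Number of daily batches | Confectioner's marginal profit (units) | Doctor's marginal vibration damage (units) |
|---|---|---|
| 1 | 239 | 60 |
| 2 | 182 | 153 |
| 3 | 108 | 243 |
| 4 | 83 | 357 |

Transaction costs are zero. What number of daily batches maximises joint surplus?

2

Bargaining reaches the level where marginal profit last exceeds marginal vibration damage.
That holds through level 2 (182 ≥ 153) but not at 3 (108 < 243).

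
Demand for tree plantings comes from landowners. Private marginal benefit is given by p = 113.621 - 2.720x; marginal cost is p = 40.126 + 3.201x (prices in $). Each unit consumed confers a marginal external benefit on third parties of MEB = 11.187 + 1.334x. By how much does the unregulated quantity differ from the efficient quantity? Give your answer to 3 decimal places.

Market equilibrium (private): 40.126 + 3.201x = 113.621 - 2.720x → x_m = 12.4126.
Social marginal benefit = demand + MEB = 124.808 - 1.386x.
Set SMB = MC: 124.808 - 1.386x = 40.126 + 3.201x → x* = 18.4613.
Gap = |12.4126 − 18.4613| = 6.0487.

6.049 units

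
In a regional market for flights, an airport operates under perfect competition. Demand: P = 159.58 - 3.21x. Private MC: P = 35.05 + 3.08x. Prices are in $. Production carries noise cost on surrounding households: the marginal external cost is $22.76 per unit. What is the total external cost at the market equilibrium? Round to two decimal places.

Market equilibrium (private): 35.05 + 3.08x = 159.58 - 3.21x → x_m = 19.7981.
Total external cost = MEC × x_m = 22.76 × 19.7981 = 450.6048.

$450.60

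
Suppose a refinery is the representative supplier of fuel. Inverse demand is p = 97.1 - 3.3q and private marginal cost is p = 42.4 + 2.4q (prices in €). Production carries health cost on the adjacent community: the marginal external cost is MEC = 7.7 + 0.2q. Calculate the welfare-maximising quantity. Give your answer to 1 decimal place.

Social marginal cost = private MC + MEC = 50.1 + 2.6q.
Set SMC = demand: 50.1 + 2.6q = 97.1 - 3.3q → q* = 7.9661.

q* = 8.0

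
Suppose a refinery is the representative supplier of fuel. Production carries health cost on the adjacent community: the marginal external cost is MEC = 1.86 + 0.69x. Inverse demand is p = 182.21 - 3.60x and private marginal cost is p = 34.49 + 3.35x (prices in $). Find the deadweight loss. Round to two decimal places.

DWL = $17.87

Market equilibrium (private): 34.49 + 3.35x = 182.21 - 3.60x → x_m = 21.2547.
Social marginal cost = private MC + MEC = 36.35 + 4.04x.
Set SMC = demand: 36.35 + 4.04x = 182.21 - 3.60x → x* = 19.0916.
The welfare-loss triangle has base |x_m − x*| and height MEC(x_m) (the vertical gap between SMC and demand is zero at x* and MEC at x_m).
DWL = ½ × 2.1631 × 16.5257 = 17.8734.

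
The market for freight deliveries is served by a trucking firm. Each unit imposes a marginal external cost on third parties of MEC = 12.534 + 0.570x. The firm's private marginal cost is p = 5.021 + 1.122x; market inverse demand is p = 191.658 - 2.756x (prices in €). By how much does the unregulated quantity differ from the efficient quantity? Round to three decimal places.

8.985 units

Market equilibrium (private): 5.021 + 1.122x = 191.658 - 2.756x → x_m = 48.1271.
Social marginal cost = private MC + MEC = 17.555 + 1.692x.
Set SMC = demand: 17.555 + 1.692x = 191.658 - 2.756x → x* = 39.1419.
Gap = |48.1271 − 39.1419| = 8.9852.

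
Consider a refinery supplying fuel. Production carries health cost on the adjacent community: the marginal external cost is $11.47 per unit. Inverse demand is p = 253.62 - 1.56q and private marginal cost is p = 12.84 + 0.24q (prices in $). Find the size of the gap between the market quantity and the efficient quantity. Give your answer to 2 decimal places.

6.37 units

Market equilibrium (private): 12.84 + 0.24q = 253.62 - 1.56q → q_m = 133.7667.
Social marginal cost = private MC + MEC = 24.31 + 0.24q.
Set SMC = demand: 24.31 + 0.24q = 253.62 - 1.56q → q* = 127.3944.
Gap = |133.7667 − 127.3944| = 6.3723.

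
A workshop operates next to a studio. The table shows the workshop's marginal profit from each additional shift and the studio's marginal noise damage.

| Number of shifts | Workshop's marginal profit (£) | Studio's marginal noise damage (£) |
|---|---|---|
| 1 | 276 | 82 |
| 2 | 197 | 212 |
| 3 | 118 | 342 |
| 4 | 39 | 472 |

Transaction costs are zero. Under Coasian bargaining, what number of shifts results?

1

Bargaining reaches the level where marginal profit last exceeds marginal noise damage.
That holds through level 1 (276 ≥ 82) but not at 2 (197 < 212).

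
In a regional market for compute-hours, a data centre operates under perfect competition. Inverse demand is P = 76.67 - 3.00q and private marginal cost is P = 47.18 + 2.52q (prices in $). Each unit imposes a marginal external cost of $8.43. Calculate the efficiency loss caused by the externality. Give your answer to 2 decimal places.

DWL = $6.44

Market equilibrium (private): 47.18 + 2.52q = 76.67 - 3.00q → q_m = 5.3424.
Social marginal cost = private MC + MEC = 55.61 + 2.52q.
Set SMC = demand: 55.61 + 2.52q = 76.67 - 3.00q → q* = 3.8152.
The welfare-loss triangle has base |q_m − q*| and height MEC(q_m) (the vertical gap between SMC and demand is zero at q* and MEC at q_m).
DWL = ½ × 1.5272 × 8.4300 = 6.4371.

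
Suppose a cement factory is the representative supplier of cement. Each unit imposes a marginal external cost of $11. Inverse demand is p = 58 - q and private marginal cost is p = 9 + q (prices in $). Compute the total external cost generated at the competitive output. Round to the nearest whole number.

$270

Market equilibrium (private): 9 + q = 58 - q → q_m = 24.5000.
Total external cost = MEC × q_m = 11 × 24.5000 = 269.5000.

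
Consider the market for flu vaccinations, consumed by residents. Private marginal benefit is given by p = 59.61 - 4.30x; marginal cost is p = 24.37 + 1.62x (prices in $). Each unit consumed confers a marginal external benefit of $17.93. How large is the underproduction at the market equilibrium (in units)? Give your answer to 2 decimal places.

3.03 units

Market equilibrium (private): 24.37 + 1.62x = 59.61 - 4.30x → x_m = 5.9527.
Social marginal benefit = demand + MEB = 77.54 - 4.30x.
Set SMB = MC: 77.54 - 4.30x = 24.37 + 1.62x → x* = 8.9814.
Gap = |5.9527 − 8.9814| = 3.0287.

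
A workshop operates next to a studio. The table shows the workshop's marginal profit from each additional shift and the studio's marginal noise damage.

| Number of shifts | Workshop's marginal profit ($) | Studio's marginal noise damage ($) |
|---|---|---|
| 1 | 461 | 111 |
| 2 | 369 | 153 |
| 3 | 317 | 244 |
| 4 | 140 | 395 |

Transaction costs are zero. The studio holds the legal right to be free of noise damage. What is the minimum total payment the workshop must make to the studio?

$508

Efficient level: marginal profit ≥ marginal noise damage through level 3, so k* = 3.
With the studio holding the right, the workshop must at least compensate total damage at k*: 111 + 153 + 244 = 508.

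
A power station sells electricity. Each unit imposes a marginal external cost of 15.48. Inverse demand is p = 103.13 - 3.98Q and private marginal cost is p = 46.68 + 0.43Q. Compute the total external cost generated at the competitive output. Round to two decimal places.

Market equilibrium (private): 46.68 + 0.43Q = 103.13 - 3.98Q → Q_m = 12.8005.
Total external cost = MEC × Q_m = 15.48 × 12.8005 = 198.1517.

198.15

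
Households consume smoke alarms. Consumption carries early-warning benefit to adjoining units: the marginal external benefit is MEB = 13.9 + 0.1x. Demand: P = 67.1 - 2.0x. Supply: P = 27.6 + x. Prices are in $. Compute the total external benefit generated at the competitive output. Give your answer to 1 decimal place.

$191.7

Market equilibrium (private): 27.6 + x = 67.1 - 2.0x → x_m = 13.1667.
Total external benefit = ∫₀^{x_m} (13.9 + 0.1x) dx = 13.9×13.1667 + ½×0.1×13.1667² = 191.6852.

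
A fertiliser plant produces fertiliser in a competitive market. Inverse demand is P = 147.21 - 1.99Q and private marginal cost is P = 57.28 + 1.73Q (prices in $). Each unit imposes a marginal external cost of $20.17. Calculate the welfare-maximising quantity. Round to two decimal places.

Social marginal cost = private MC + MEC = 77.45 + 1.73Q.
Set SMC = demand: 77.45 + 1.73Q = 147.21 - 1.99Q → Q* = 18.7527.

Q* = 18.75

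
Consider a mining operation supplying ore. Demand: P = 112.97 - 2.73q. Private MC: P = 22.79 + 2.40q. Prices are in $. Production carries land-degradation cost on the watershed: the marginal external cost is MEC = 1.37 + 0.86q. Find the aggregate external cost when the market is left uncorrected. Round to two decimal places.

Market equilibrium (private): 22.79 + 2.40q = 112.97 - 2.73q → q_m = 17.5789.
Total external cost = ∫₀^{q_m} (1.37 + 0.86q) dq = 1.37×17.5789 + ½×0.86×17.5789² = 156.9607.

$156.96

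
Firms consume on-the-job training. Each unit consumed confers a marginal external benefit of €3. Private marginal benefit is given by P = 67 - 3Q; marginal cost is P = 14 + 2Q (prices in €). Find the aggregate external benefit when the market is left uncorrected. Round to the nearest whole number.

€32

Market equilibrium (private): 14 + 2Q = 67 - 3Q → Q_m = 10.6000.
Total external benefit = MEB × Q_m = 3 × 10.6000 = 31.8000.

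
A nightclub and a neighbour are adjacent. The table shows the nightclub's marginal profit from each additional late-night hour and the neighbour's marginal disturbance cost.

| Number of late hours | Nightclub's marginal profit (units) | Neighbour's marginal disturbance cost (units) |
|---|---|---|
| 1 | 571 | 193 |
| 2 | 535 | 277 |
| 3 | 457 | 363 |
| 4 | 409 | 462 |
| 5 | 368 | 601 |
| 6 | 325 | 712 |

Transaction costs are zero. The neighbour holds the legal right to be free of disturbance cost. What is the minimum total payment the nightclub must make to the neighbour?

Efficient level: marginal profit ≥ marginal disturbance cost through level 3, so k* = 3.
With the neighbour holding the right, the nightclub must at least compensate total damage at k*: 193 + 277 + 363 = 833.

833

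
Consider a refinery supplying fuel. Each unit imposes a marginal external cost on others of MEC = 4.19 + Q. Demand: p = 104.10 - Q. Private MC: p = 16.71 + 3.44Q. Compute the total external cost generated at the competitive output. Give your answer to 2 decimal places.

Market equilibrium (private): 16.71 + 3.44Q = 104.10 - Q → Q_m = 19.6824.
Total external cost = ∫₀^{Q_m} (4.19 + 1.00Q) dQ = 4.19×19.6824 + ½×1.00×19.6824² = 276.1677.

276.17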